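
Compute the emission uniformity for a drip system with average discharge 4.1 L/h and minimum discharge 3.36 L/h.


EU = (q_min/q_avg)*100 = (3.36/4.1)*100 = 81.9512%

81.9512 %


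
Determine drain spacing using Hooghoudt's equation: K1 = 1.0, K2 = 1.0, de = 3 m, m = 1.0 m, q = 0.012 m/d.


S^2 = 8*K2*de*m/q + 4*K1*m^2/q
S^2 = 8*1.0*3*1.0/0.012 + 4*1.0*1.0^2/0.012
S = sqrt(2333.3333)

48.3046 m


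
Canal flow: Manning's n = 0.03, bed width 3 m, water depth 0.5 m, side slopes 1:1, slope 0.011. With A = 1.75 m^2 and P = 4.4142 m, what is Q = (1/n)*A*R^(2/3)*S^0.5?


R = A/P = 1.75/4.4142 = 0.396448
Q = (1/0.03) * 1.75 * 0.396448^(2/3) * 0.011^0.5

3.3017 m^3/s


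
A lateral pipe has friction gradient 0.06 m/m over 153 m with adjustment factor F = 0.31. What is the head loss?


hf = J * L * F = 0.06 * 153 * 0.31 = 2.8458 m

2.8458 m


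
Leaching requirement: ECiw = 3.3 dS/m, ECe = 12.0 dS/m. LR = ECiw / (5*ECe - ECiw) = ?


LR = ECiw / (5*ECe - ECiw)
LR = 3.3 / (5*12.0 - 3.3)
LR = 3.3 / 56.7000

0.0582


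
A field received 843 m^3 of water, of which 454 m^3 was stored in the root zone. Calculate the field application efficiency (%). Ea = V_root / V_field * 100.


Ea = V_root / V_field * 100 = 454 / 843 * 100 = 53.8553%

53.8553 %


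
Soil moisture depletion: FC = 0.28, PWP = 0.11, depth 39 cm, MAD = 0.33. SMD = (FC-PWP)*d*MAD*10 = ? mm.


SMD = (FC - PWP) * d * MAD * 10
SMD = (0.28 - 0.11) * 39 * 0.33 * 10
SMD = 0.1700 * 39 * 0.33 * 10

21.8790 mm


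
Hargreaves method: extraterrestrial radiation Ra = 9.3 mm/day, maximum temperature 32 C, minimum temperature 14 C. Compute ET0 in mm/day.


Tmean = (Tmax + Tmin)/2 = (32 + 14)/2 = 23.0
ET0 = 0.0023 * 9.3 * (23.0 + 17.8) * sqrt(32 - 14)
ET0 = 0.0023 * 9.3 * 40.8 * 4.242641

3.7026 mm/day


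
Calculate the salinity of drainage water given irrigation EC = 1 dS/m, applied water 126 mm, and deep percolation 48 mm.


EC_dw = EC_iw * D_iw / D_dw
EC_dw = 1 * 126 / 48
EC_dw = 126 / 48

2.6250 dS/m


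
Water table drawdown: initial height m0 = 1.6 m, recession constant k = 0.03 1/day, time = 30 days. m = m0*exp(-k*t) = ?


m = m0 * exp(-k*t)
m = 1.6 * exp(-0.03 * 30)
m = 1.6 * exp(-0.9000)

0.6505 m


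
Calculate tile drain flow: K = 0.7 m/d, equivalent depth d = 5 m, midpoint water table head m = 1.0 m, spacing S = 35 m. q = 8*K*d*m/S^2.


q = 8*K*d*m/S^2
q = 8*0.7*5*1.0/35^2
q = 28.0000 / 1225

0.0229 m/d


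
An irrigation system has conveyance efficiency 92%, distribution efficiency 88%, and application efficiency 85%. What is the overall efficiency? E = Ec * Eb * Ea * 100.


Ec = 0.92, Eb = 0.88, Ea = 0.85
E = 0.92 * 0.88 * 0.85 * 100 = 68.8160%

68.8160 %


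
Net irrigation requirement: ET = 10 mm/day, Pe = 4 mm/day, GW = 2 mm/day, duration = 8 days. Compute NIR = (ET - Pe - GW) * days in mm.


Daily deficit = ET - Pe - GW = 10 - 4 - 2 = 4 mm/day
NIR = 4 * 8 = 32 mm

32.0000 mm


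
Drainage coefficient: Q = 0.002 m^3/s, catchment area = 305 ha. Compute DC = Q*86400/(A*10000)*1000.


DC = Q * 86400 / (A * 10000) * 1000
DC = 0.002 * 86400 / (305 * 10000) * 1000
DC = 172800.0000 / 3050000

0.0567 mm/day


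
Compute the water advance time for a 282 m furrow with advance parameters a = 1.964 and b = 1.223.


t = (L/a)^(1/b)
t = (282/1.964)^(1/1.223)
t = 143.584521^(1/1.223)

58.0475 min


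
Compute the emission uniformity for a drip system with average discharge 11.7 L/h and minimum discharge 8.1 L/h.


EU = (q_min/q_avg)*100 = (8.1/11.7)*100 = 69.2308%

69.2308 %


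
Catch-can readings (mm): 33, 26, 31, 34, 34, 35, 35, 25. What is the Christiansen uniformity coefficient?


mean = 31.625000 mm
MAD = 3.218750 mm
CU = (1 - 3.218750/31.625000)*100

89.8221 %


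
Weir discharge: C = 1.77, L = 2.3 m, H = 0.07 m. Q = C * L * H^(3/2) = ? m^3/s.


Q = C * L * H^(3/2) = 1.77 * 2.3 * 0.07^1.5 = 1.77 * 2.3 * 0.018520

0.0754 m^3/s


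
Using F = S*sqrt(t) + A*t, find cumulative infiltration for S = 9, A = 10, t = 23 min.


F = S*sqrt(t) + A*t
F = 9*sqrt(23) + 10*23
F = 9*4.795832 + 230

273.1625 mm


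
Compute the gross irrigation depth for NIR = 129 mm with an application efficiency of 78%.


Ea = 78% = 0.78
GID = NIR / Ea = 129 / 0.78 = 165.3846 mm

165.3846 mm


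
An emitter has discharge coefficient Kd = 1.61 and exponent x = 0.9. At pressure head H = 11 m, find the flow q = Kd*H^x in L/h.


q = Kd * H^x = 1.61 * 11^0.9 = 1.61 * 8.654728

13.9341 L/h


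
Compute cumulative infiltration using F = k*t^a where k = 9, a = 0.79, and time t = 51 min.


F = k * t^a = 9 * 51^0.79
F = 9 * 22.334716

201.0124 mm


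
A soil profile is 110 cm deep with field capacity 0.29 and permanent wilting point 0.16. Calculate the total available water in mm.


AWC = (FC - PWP) * d * 10
AWC = (0.29 - 0.16) * 110 * 10
AWC = 0.1300 * 110 * 10

143.0000 mm


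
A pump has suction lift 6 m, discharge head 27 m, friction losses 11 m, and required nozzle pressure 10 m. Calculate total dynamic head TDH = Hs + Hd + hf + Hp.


TDH = Hs + Hd + hf + Hp = 6 + 27 + 11 + 10 = 54

54 m


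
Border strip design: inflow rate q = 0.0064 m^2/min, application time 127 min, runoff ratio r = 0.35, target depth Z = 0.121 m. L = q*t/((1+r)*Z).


L = q*t/((1+r)*Z)
L = 0.0064*127/((1+0.35)*0.121)
L = 0.8128/0.16335

4.9758 m


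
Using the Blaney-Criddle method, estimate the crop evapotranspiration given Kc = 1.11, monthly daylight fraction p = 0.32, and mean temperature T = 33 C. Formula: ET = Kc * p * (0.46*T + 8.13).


ET = Kc * p * (0.46*T + 8.13)
ET = 1.11 * 0.32 * (0.46*33 + 8.13)
ET = 1.11 * 0.32 * 23.3100

8.2797 mm/day


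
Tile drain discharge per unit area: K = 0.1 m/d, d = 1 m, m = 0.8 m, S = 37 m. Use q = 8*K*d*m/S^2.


q = 8*K*d*m/S^2
q = 8*0.1*1*0.8/37^2
q = 0.6400 / 1369

4.6749e-04 m/d


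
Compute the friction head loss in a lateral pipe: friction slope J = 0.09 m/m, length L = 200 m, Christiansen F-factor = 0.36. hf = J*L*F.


hf = J * L * F = 0.09 * 200 * 0.36 = 6.4800 m

6.4800 m


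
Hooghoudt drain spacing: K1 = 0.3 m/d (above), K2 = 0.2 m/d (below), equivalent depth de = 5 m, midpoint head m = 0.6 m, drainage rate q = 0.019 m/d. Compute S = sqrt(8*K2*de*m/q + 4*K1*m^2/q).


S^2 = 8*K2*de*m/q + 4*K1*m^2/q
S^2 = 8*0.2*5*0.6/0.019 + 4*0.3*0.6^2/0.019
S = sqrt(275.3684)

16.5942 m


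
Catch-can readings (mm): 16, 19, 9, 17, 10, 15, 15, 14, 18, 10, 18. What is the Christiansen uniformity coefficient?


mean = 14.636364 mm
MAD = 2.826446 mm
CU = (1 - 2.826446/14.636364)*100

80.6889 %


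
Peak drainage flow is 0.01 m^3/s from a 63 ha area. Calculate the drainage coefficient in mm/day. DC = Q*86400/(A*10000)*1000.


DC = Q * 86400 / (A * 10000) * 1000
DC = 0.01 * 86400 / (63 * 10000) * 1000
DC = 864000.0000 / 630000

1.3714 mm/day


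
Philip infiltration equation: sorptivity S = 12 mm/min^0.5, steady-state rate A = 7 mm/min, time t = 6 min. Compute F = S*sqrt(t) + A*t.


F = S*sqrt(t) + A*t
F = 12*sqrt(6) + 7*6
F = 12*2.449490 + 42

71.3939 mm


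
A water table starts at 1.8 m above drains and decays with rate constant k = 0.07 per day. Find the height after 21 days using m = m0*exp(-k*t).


m = m0 * exp(-k*t)
m = 1.8 * exp(-0.07 * 21)
m = 1.8 * exp(-1.4700)

0.4139 m


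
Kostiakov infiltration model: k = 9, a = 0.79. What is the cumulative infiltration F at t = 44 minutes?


F = k * t^a = 9 * 44^0.79
F = 9 * 19.875937

178.8834 mm


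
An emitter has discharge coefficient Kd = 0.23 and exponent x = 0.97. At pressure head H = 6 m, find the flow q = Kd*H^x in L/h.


q = Kd * H^x = 0.23 * 6^0.97 = 0.23 * 5.685998

1.3078 L/h


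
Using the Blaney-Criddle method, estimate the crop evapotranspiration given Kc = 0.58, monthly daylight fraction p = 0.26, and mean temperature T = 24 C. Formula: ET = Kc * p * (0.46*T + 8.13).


ET = Kc * p * (0.46*T + 8.13)
ET = 0.58 * 0.26 * (0.46*24 + 8.13)
ET = 0.58 * 0.26 * 19.1700

2.8908 mm/day


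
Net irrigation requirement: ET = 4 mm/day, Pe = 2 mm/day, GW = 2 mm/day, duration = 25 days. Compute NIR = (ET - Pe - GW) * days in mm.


Daily deficit = ET - Pe - GW = 4 - 2 - 2 = 0 mm/day
NIR = 0 * 25 = 0 mm

0 mm


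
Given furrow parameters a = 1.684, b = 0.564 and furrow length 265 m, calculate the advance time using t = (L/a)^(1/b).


t = (L/a)^(1/b)
t = (265/1.684)^(1/0.564)
t = 157.363420^(1/0.564)

7856.3257 min


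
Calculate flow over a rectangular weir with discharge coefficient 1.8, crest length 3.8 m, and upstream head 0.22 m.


Q = C * L * H^(3/2) = 1.8 * 3.8 * 0.22^1.5 = 1.8 * 3.8 * 0.103189

0.7058 m^3/s


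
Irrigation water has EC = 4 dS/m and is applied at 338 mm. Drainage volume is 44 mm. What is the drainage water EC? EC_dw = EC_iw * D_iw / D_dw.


EC_dw = EC_iw * D_iw / D_dw
EC_dw = 4 * 338 / 44
EC_dw = 1352 / 44

30.7273 dS/m


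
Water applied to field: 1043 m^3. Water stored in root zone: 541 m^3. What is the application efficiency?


Ea = V_root / V_field * 100 = 541 / 1043 * 100 = 51.8696%

51.8696 %


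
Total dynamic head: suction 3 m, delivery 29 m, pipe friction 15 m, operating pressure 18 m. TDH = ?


TDH = Hs + Hd + hf + Hp = 3 + 29 + 15 + 18 = 65

65 m


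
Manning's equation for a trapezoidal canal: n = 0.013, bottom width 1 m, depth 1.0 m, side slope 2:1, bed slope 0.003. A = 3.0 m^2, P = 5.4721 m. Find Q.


R = A/P = 3.0/5.4721 = 0.548236
Q = (1/0.013) * 3.0 * 0.548236^(2/3) * 0.003^0.5

8.4668 m^3/s


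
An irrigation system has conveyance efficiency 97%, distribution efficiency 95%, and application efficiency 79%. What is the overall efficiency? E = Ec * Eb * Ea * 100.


Ec = 0.97, Eb = 0.95, Ea = 0.79
E = 0.97 * 0.95 * 0.79 * 100 = 72.7985%

72.7985 %


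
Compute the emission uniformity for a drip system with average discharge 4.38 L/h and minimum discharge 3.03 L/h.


EU = (q_min/q_avg)*100 = (3.03/4.38)*100 = 69.1781%

69.1781 %


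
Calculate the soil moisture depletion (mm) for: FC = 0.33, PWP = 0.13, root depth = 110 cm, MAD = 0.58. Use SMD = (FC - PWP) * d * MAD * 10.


SMD = (FC - PWP) * d * MAD * 10
SMD = (0.33 - 0.13) * 110 * 0.58 * 10
SMD = 0.2000 * 110 * 0.58 * 10

127.6000 mm


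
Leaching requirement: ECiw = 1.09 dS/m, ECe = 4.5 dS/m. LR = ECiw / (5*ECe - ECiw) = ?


LR = ECiw / (5*ECe - ECiw)
LR = 1.09 / (5*4.5 - 1.09)
LR = 1.09 / 21.4100

0.0509


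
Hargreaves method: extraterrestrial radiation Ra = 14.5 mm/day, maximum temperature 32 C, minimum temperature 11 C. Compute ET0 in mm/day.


Tmean = (Tmax + Tmin)/2 = (32 + 11)/2 = 21.5
ET0 = 0.0023 * 14.5 * (21.5 + 17.8) * sqrt(32 - 11)
ET0 = 0.0023 * 14.5 * 39.3 * 4.582576

6.0062 mm/day


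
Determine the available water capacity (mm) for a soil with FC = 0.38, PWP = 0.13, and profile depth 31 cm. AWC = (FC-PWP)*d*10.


AWC = (FC - PWP) * d * 10
AWC = (0.38 - 0.13) * 31 * 10
AWC = 0.2500 * 31 * 10

77.5000 mm


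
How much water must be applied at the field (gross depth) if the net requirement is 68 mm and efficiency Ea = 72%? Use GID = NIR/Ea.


Ea = 72% = 0.72
GID = NIR / Ea = 68 / 0.72 = 94.4444 mm

94.4444 mm


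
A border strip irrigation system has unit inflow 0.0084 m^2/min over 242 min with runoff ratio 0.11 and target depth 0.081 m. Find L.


L = q*t/((1+r)*Z)
L = 0.0084*242/((1+0.11)*0.081)
L = 2.0328/0.08991

22.6093 m


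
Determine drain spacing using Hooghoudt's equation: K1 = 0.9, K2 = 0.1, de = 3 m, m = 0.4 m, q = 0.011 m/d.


S^2 = 8*K2*de*m/q + 4*K1*m^2/q
S^2 = 8*0.1*3*0.4/0.011 + 4*0.9*0.4^2/0.011
S = sqrt(139.6364)

11.8168 m


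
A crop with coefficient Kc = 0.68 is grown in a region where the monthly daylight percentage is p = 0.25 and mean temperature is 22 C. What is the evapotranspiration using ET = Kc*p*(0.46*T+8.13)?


ET = Kc * p * (0.46*T + 8.13)
ET = 0.68 * 0.25 * (0.46*22 + 8.13)
ET = 0.68 * 0.25 * 18.2500

3.1025 mm/day


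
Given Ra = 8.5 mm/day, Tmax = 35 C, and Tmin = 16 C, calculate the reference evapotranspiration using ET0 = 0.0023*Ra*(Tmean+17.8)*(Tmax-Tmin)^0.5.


Tmean = (Tmax + Tmin)/2 = (35 + 16)/2 = 25.5
ET0 = 0.0023 * 8.5 * (25.5 + 17.8) * sqrt(35 - 16)
ET0 = 0.0023 * 8.5 * 43.3 * 4.358899

3.6899 mm/day


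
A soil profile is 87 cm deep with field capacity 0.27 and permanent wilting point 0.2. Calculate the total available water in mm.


AWC = (FC - PWP) * d * 10
AWC = (0.27 - 0.2) * 87 * 10
AWC = 0.0700 * 87 * 10

60.9000 mm


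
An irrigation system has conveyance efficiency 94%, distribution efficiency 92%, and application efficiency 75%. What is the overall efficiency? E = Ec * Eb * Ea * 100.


Ec = 0.94, Eb = 0.92, Ea = 0.75
E = 0.94 * 0.92 * 0.75 * 100 = 64.8600%

64.8600 %


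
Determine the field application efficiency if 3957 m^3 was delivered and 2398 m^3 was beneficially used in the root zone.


Ea = V_root / V_field * 100 = 2398 / 3957 * 100 = 60.6015%

60.6015 %


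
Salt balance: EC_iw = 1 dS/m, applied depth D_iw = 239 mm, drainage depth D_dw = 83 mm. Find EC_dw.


EC_dw = EC_iw * D_iw / D_dw
EC_dw = 1 * 239 / 83
EC_dw = 239 / 83

2.8795 dS/m


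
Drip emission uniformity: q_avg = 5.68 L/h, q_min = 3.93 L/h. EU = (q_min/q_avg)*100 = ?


EU = (q_min/q_avg)*100 = (3.93/5.68)*100 = 69.1901%

69.1901 %


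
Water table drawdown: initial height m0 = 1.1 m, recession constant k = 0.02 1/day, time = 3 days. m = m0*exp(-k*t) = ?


m = m0 * exp(-k*t)
m = 1.1 * exp(-0.02 * 3)
m = 1.1 * exp(-0.0600)

1.0359 m


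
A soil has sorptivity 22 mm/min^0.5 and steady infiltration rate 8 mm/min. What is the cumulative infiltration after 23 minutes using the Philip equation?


F = S*sqrt(t) + A*t
F = 22*sqrt(23) + 8*23
F = 22*4.795832 + 184

289.5083 mm


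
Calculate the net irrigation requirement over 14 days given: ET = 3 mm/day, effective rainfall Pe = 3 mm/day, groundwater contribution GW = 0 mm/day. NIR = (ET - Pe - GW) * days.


Daily deficit = ET - Pe - GW = 3 - 3 - 0 = 0 mm/day
NIR = 0 * 14 = 0 mm

0 mm


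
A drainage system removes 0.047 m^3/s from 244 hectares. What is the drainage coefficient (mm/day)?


DC = Q * 86400 / (A * 10000) * 1000
DC = 0.047 * 86400 / (244 * 10000) * 1000
DC = 4060800.0000 / 2440000

1.6643 mm/day


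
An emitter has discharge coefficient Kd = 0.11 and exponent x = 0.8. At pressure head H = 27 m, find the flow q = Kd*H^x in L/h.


q = Kd * H^x = 0.11 * 27^0.8 = 0.11 * 13.966610

1.5363 L/h


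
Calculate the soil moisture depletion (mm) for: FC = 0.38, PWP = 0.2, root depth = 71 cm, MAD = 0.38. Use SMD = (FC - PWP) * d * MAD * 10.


SMD = (FC - PWP) * d * MAD * 10
SMD = (0.38 - 0.2) * 71 * 0.38 * 10
SMD = 0.1800 * 71 * 0.38 * 10

48.5640 mm


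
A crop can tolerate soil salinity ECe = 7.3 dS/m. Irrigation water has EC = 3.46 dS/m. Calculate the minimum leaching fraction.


LR = ECiw / (5*ECe - ECiw)
LR = 3.46 / (5*7.3 - 3.46)
LR = 3.46 / 33.0400

0.1047


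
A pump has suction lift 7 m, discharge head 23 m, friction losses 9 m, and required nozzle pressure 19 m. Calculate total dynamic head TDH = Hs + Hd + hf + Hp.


TDH = Hs + Hd + hf + Hp = 7 + 23 + 9 + 19 = 58

58 m


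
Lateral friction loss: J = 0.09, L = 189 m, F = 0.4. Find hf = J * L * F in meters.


hf = J * L * F = 0.09 * 189 * 0.4 = 6.8040 m

6.8040 m


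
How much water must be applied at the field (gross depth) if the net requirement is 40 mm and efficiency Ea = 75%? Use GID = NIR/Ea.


Ea = 75% = 0.75
GID = NIR / Ea = 40 / 0.75 = 53.3333 mm

53.3333 mm


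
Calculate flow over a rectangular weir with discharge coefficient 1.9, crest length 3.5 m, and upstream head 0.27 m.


Q = C * L * H^(3/2) = 1.9 * 3.5 * 0.27^1.5 = 1.9 * 3.5 * 0.140296

0.9330 m^3/s


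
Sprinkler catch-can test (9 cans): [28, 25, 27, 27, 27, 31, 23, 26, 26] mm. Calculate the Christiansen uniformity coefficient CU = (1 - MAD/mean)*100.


mean = 26.666667 mm
MAD = 1.481481 mm
CU = (1 - 1.481481/26.666667)*100

94.4444 %


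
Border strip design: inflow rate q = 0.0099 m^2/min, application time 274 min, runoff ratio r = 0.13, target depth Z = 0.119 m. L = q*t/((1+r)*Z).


L = q*t/((1+r)*Z)
L = 0.0099*274/((1+0.13)*0.119)
L = 2.7126/0.13447

20.1725 m


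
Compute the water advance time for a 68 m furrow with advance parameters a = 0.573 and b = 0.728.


t = (L/a)^(1/b)
t = (68/0.573)^(1/0.728)
t = 118.673647^(1/0.728)

706.9485 min


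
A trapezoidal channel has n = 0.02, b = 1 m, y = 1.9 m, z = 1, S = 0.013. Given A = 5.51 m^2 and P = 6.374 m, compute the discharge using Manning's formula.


R = A/P = 5.51/6.374 = 0.864449
Q = (1/0.02) * 5.51 * 0.864449^(2/3) * 0.013^0.5

28.5049 m^3/s


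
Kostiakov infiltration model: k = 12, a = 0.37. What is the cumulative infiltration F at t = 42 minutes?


F = k * t^a = 12 * 42^0.37
F = 12 * 3.986596

47.8392 mm


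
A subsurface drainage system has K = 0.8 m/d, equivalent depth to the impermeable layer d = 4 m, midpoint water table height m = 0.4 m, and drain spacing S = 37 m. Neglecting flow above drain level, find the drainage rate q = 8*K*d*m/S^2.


q = 8*K*d*m/S^2
q = 8*0.8*4*0.4/37^2
q = 10.2400 / 1369

0.0075 m/d


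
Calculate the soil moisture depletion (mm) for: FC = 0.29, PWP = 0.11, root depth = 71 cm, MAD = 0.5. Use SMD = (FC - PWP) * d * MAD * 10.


SMD = (FC - PWP) * d * MAD * 10
SMD = (0.29 - 0.11) * 71 * 0.5 * 10
SMD = 0.1800 * 71 * 0.5 * 10

63.9000 mm


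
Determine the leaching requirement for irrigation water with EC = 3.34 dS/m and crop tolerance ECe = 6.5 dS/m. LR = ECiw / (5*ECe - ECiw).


LR = ECiw / (5*ECe - ECiw)
LR = 3.34 / (5*6.5 - 3.34)
LR = 3.34 / 29.1600

0.1145


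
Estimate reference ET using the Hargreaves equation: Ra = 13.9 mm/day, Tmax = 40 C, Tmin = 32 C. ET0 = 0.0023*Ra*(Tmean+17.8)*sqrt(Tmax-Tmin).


Tmean = (Tmax + Tmin)/2 = (40 + 32)/2 = 36.0
ET0 = 0.0023 * 13.9 * (36.0 + 17.8) * sqrt(40 - 32)
ET0 = 0.0023 * 13.9 * 53.8 * 2.828427

4.8649 mm/day


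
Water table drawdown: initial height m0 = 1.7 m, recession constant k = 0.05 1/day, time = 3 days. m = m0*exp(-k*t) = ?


m = m0 * exp(-k*t)
m = 1.7 * exp(-0.05 * 3)
m = 1.7 * exp(-0.1500)

1.4632 m


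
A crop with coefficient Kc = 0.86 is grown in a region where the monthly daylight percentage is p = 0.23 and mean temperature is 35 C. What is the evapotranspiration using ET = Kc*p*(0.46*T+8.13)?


ET = Kc * p * (0.46*T + 8.13)
ET = 0.86 * 0.23 * (0.46*35 + 8.13)
ET = 0.86 * 0.23 * 24.2300

4.7927 mm/day


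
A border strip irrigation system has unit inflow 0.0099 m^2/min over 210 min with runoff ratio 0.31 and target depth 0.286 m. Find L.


L = q*t/((1+r)*Z)
L = 0.0099*210/((1+0.31)*0.286)
L = 2.079/0.37466

5.5490 m


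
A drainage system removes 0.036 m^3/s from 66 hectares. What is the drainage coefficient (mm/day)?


DC = Q * 86400 / (A * 10000) * 1000
DC = 0.036 * 86400 / (66 * 10000) * 1000
DC = 3110400.0000 / 660000

4.7127 mm/day


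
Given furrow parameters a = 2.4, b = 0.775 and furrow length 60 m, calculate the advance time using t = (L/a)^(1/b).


t = (L/a)^(1/b)
t = (60/2.4)^(1/0.775)
t = 25.000000^(1/0.775)

63.6493 min


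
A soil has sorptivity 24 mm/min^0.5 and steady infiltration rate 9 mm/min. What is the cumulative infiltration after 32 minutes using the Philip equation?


F = S*sqrt(t) + A*t
F = 24*sqrt(32) + 9*32
F = 24*5.656854 + 288

423.7645 mm


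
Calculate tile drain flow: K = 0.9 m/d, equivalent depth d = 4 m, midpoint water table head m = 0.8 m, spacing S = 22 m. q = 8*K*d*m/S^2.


q = 8*K*d*m/S^2
q = 8*0.9*4*0.8/22^2
q = 23.0400 / 484

0.0476 m/d


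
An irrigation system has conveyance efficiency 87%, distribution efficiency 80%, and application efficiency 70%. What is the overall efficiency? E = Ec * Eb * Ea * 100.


Ec = 0.87, Eb = 0.8, Ea = 0.7
E = 0.87 * 0.8 * 0.7 * 100 = 48.7200%

48.7200 %


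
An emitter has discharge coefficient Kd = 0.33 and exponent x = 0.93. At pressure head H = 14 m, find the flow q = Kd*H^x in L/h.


q = Kd * H^x = 0.33 * 14^0.93 = 0.33 * 11.638555

3.8407 L/h


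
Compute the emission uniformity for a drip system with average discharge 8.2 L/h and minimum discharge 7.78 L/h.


EU = (q_min/q_avg)*100 = (7.78/8.2)*100 = 94.8780%

94.8780 %


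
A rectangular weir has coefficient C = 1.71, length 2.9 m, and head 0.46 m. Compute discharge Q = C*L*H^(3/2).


Q = C * L * H^(3/2) = 1.71 * 2.9 * 0.46^1.5 = 1.71 * 2.9 * 0.311987

1.5471 m^3/s


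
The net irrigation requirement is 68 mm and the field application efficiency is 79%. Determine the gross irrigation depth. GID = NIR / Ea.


Ea = 79% = 0.79
GID = NIR / Ea = 68 / 0.79 = 86.0759 mm

86.0759 mm


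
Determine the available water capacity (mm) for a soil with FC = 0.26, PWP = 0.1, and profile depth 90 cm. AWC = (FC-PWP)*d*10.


AWC = (FC - PWP) * d * 10
AWC = (0.26 - 0.1) * 90 * 10
AWC = 0.1600 * 90 * 10

144.0000 mm


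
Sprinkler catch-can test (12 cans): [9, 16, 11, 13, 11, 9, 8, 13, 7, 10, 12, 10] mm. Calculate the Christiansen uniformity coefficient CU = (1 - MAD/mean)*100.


mean = 10.750000 mm
MAD = 1.916667 mm
CU = (1 - 1.916667/10.750000)*100

82.1705 %


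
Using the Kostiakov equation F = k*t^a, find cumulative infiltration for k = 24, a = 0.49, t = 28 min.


F = k * t^a = 24 * 28^0.49
F = 24 * 5.118084

122.8340 mm


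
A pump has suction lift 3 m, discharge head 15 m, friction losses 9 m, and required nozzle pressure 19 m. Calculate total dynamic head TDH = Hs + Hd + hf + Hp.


TDH = Hs + Hd + hf + Hp = 3 + 15 + 9 + 19 = 46

46 m


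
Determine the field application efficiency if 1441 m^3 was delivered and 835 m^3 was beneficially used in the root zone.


Ea = V_root / V_field * 100 = 835 / 1441 * 100 = 57.9459%

57.9459 %


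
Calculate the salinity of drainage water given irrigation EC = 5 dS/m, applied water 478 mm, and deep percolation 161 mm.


EC_dw = EC_iw * D_iw / D_dw
EC_dw = 5 * 478 / 161
EC_dw = 2390 / 161

14.8447 dS/m


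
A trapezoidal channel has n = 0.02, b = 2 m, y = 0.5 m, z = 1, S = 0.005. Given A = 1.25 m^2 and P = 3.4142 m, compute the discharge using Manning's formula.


R = A/P = 1.25/3.4142 = 0.366118
Q = (1/0.02) * 1.25 * 0.366118^(2/3) * 0.005^0.5

2.2618 m^3/s


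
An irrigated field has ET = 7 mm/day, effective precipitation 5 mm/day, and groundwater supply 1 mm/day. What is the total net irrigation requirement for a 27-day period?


Daily deficit = ET - Pe - GW = 7 - 5 - 1 = 1 mm/day
NIR = 1 * 27 = 27 mm

27.0000 mm


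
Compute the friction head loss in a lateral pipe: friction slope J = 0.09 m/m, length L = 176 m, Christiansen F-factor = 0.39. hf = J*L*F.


hf = J * L * F = 0.09 * 176 * 0.39 = 6.1776 m

6.1776 m


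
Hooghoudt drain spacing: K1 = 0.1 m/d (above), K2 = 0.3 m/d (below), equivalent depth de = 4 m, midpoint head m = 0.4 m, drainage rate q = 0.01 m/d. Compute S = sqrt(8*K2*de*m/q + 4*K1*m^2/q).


S^2 = 8*K2*de*m/q + 4*K1*m^2/q
S^2 = 8*0.3*4*0.4/0.01 + 4*0.1*0.4^2/0.01
S = sqrt(390.4000)

19.7585 m


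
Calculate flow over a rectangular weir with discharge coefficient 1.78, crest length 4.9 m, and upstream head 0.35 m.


Q = C * L * H^(3/2) = 1.78 * 4.9 * 0.35^1.5 = 1.78 * 4.9 * 0.207063

1.8060 m^3/s


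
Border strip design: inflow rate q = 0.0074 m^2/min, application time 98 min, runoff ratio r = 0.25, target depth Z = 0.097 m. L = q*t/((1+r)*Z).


L = q*t/((1+r)*Z)
L = 0.0074*98/((1+0.25)*0.097)
L = 0.7252/0.12125

5.9810 m


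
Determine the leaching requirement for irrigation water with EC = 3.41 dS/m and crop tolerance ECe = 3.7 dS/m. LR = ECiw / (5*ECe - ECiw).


LR = ECiw / (5*ECe - ECiw)
LR = 3.41 / (5*3.7 - 3.41)
LR = 3.41 / 15.0900

0.2260


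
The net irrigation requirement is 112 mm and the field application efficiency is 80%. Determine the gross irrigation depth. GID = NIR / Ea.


Ea = 80% = 0.8
GID = NIR / Ea = 112 / 0.8 = 140.0000 mm

140.0000 mm


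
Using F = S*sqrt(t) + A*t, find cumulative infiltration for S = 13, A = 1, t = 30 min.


F = S*sqrt(t) + A*t
F = 13*sqrt(30) + 1*30
F = 13*5.477226 + 30

101.2039 mm


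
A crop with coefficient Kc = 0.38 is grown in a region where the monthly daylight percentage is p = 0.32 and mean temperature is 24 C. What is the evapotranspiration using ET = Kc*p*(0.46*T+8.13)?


ET = Kc * p * (0.46*T + 8.13)
ET = 0.38 * 0.32 * (0.46*24 + 8.13)
ET = 0.38 * 0.32 * 19.1700

2.3311 mm/day


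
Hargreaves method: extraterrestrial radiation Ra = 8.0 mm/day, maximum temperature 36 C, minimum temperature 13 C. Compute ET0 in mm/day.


Tmean = (Tmax + Tmin)/2 = (36 + 13)/2 = 24.5
ET0 = 0.0023 * 8.0 * (24.5 + 17.8) * sqrt(36 - 13)
ET0 = 0.0023 * 8.0 * 42.3 * 4.795832

3.7327 mm/day


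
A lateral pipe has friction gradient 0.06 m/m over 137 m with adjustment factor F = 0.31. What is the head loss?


hf = J * L * F = 0.06 * 137 * 0.31 = 2.5482 m

2.5482 m


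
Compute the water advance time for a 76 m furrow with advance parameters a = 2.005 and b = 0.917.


t = (L/a)^(1/b)
t = (76/2.005)^(1/0.917)
t = 37.905237^(1/0.917)

52.6734 min


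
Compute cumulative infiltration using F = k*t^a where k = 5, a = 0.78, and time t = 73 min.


F = k * t^a = 5 * 73^0.78
F = 5 * 28.404806

142.0240 mm


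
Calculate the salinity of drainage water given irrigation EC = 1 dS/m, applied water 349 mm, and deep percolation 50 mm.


EC_dw = EC_iw * D_iw / D_dw
EC_dw = 1 * 349 / 50
EC_dw = 349 / 50

6.9800 dS/m


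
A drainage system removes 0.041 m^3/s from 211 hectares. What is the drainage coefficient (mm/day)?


DC = Q * 86400 / (A * 10000) * 1000
DC = 0.041 * 86400 / (211 * 10000) * 1000
DC = 3542400.0000 / 2110000

1.6789 mm/day


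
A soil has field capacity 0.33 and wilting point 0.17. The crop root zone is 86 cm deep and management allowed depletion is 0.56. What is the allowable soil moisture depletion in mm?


SMD = (FC - PWP) * d * MAD * 10
SMD = (0.33 - 0.17) * 86 * 0.56 * 10
SMD = 0.1600 * 86 * 0.56 * 10

77.0560 mm


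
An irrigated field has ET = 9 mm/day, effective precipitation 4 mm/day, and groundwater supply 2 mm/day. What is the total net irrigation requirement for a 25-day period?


Daily deficit = ET - Pe - GW = 9 - 4 - 2 = 3 mm/day
NIR = 3 * 25 = 75 mm

75.0000 mm


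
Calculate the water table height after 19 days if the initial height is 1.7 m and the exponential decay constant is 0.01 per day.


m = m0 * exp(-k*t)
m = 1.7 * exp(-0.01 * 19)
m = 1.7 * exp(-0.1900)

1.4058 m


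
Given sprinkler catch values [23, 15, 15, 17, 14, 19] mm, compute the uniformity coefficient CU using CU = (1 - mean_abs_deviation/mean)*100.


mean = 17.166667 mm
MAD = 2.555556 mm
CU = (1 - 2.555556/17.166667)*100

85.1133 %


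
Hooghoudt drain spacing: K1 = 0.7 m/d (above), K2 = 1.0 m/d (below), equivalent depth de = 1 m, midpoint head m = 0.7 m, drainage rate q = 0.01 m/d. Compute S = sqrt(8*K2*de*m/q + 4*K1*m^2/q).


S^2 = 8*K2*de*m/q + 4*K1*m^2/q
S^2 = 8*1.0*1*0.7/0.01 + 4*0.7*0.7^2/0.01
S = sqrt(697.2000)

26.4045 m


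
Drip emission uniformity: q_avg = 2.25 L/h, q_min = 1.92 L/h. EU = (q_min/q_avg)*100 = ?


EU = (q_min/q_avg)*100 = (1.92/2.25)*100 = 85.3333%

85.3333 %


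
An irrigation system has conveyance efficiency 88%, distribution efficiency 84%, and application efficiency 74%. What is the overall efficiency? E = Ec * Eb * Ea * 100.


Ec = 0.88, Eb = 0.84, Ea = 0.74
E = 0.88 * 0.84 * 0.74 * 100 = 54.7008%

54.7008 %


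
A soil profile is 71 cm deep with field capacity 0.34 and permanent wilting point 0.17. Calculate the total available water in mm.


AWC = (FC - PWP) * d * 10
AWC = (0.34 - 0.17) * 71 * 10
AWC = 0.1700 * 71 * 10

120.7000 mm


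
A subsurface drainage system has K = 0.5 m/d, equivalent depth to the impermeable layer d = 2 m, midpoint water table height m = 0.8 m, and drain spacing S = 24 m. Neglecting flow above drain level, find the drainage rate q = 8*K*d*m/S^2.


q = 8*K*d*m/S^2
q = 8*0.5*2*0.8/24^2
q = 6.4000 / 576

0.0111 m/d


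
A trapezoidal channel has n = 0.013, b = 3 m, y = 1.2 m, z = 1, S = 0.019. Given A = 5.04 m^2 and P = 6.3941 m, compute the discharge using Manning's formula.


R = A/P = 5.04/6.3941 = 0.788227
Q = (1/0.013) * 5.04 * 0.788227^(2/3) * 0.019^0.5

45.6000 m^3/s


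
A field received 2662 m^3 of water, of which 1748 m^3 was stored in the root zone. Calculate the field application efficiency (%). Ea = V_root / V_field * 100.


Ea = V_root / V_field * 100 = 1748 / 2662 * 100 = 65.6649%

65.6649 %


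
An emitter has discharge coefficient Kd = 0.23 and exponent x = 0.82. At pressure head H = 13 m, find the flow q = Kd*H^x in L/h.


q = Kd * H^x = 0.23 * 13^0.82 = 0.23 * 8.192823

1.8843 L/h


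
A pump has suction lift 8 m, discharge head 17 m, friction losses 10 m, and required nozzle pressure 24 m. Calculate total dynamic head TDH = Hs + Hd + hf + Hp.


TDH = Hs + Hd + hf + Hp = 8 + 17 + 10 + 24 = 59

59 m


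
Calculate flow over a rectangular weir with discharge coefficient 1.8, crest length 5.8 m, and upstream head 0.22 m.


Q = C * L * H^(3/2) = 1.8 * 5.8 * 0.22^1.5 = 1.8 * 5.8 * 0.103189

1.0773 m^3/s


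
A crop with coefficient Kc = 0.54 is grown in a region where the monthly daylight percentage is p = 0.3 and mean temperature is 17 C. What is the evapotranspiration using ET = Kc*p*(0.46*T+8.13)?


ET = Kc * p * (0.46*T + 8.13)
ET = 0.54 * 0.3 * (0.46*17 + 8.13)
ET = 0.54 * 0.3 * 15.9500

2.5839 mm/day


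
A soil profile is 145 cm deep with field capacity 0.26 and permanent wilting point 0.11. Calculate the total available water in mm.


AWC = (FC - PWP) * d * 10
AWC = (0.26 - 0.11) * 145 * 10
AWC = 0.1500 * 145 * 10

217.5000 mm


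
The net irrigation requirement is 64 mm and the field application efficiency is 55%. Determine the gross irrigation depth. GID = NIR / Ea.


Ea = 55% = 0.55
GID = NIR / Ea = 64 / 0.55 = 116.3636 mm

116.3636 mm


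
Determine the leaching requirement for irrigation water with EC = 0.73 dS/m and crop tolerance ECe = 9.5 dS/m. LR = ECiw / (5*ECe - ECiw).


LR = ECiw / (5*ECe - ECiw)
LR = 0.73 / (5*9.5 - 0.73)
LR = 0.73 / 46.7700

0.0156


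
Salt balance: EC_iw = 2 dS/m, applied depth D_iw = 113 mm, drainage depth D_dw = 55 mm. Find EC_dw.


EC_dw = EC_iw * D_iw / D_dw
EC_dw = 2 * 113 / 55
EC_dw = 226 / 55

4.1091 dS/m


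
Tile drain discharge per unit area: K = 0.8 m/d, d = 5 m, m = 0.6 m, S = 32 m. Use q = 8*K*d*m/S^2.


q = 8*K*d*m/S^2
q = 8*0.8*5*0.6/32^2
q = 19.2000 / 1024

0.0187 m/d


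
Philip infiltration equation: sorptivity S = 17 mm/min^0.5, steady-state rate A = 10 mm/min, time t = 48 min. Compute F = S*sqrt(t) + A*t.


F = S*sqrt(t) + A*t
F = 17*sqrt(48) + 10*48
F = 17*6.928203 + 480

597.7795 mm


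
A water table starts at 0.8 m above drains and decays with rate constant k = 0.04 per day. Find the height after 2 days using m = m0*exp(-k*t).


m = m0 * exp(-k*t)
m = 0.8 * exp(-0.04 * 2)
m = 0.8 * exp(-0.0800)

0.7385 m


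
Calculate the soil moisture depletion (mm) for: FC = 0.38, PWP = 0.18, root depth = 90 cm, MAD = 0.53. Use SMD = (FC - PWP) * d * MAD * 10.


SMD = (FC - PWP) * d * MAD * 10
SMD = (0.38 - 0.18) * 90 * 0.53 * 10
SMD = 0.2000 * 90 * 0.53 * 10

95.4000 mm


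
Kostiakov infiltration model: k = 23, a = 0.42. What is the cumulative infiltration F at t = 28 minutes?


F = k * t^a = 23 * 28^0.42
F = 23 * 4.053278

93.2254 mm


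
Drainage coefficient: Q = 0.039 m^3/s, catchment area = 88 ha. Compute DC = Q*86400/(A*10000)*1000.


DC = Q * 86400 / (A * 10000) * 1000
DC = 0.039 * 86400 / (88 * 10000) * 1000
DC = 3369600.0000 / 880000

3.8291 mm/day


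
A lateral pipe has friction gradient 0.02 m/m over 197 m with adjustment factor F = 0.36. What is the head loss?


hf = J * L * F = 0.02 * 197 * 0.36 = 1.4184 m

1.4184 m


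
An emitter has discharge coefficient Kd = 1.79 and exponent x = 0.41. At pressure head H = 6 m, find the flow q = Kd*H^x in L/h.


q = Kd * H^x = 1.79 * 6^0.41 = 1.79 * 2.084693

3.7316 L/h


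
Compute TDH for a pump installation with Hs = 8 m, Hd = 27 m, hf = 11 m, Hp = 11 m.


TDH = Hs + Hd + hf + Hp = 8 + 27 + 11 + 11 = 57

57 m


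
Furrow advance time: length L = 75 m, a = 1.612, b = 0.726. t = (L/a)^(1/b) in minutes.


t = (L/a)^(1/b)
t = (75/1.612)^(1/0.726)
t = 46.526055^(1/0.726)

198.1994 min


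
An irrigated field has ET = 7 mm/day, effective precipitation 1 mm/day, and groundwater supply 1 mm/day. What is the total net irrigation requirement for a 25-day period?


Daily deficit = ET - Pe - GW = 7 - 1 - 1 = 5 mm/day
NIR = 5 * 25 = 125 mm

125.0000 mm


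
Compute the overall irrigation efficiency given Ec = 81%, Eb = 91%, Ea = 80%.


Ec = 0.81, Eb = 0.91, Ea = 0.8
E = 0.81 * 0.91 * 0.8 * 100 = 58.9680%

58.9680 %


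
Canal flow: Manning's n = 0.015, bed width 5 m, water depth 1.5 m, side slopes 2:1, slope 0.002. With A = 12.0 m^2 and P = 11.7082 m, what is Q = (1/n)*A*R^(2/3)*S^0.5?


R = A/P = 12.0/11.7082 = 1.024923
Q = (1/0.015) * 12.0 * 1.024923^(2/3) * 0.002^0.5

36.3691 m^3/s


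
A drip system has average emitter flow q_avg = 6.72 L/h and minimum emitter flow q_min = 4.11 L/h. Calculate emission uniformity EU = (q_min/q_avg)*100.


EU = (q_min/q_avg)*100 = (4.11/6.72)*100 = 61.1607%

61.1607 %


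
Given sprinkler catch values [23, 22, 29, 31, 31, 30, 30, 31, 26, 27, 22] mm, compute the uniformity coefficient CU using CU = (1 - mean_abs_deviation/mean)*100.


mean = 27.454545 mm
MAD = 3.140496 mm
CU = (1 - 3.140496/27.454545)*100

88.5611 %


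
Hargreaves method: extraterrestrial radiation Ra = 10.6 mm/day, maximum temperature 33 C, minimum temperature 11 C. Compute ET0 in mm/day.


Tmean = (Tmax + Tmin)/2 = (33 + 11)/2 = 22.0
ET0 = 0.0023 * 10.6 * (22.0 + 17.8) * sqrt(33 - 11)
ET0 = 0.0023 * 10.6 * 39.8 * 4.690416

4.5512 mm/day


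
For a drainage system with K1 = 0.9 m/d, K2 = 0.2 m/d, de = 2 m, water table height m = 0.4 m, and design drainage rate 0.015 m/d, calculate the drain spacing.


S^2 = 8*K2*de*m/q + 4*K1*m^2/q
S^2 = 8*0.2*2*0.4/0.015 + 4*0.9*0.4^2/0.015
S = sqrt(123.7333)

11.1235 m


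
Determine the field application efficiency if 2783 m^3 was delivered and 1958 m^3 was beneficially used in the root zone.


Ea = V_root / V_field * 100 = 1958 / 2783 * 100 = 70.3557%

70.3557 %


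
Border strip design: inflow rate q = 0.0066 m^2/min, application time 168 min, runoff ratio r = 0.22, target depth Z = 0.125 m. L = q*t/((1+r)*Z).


L = q*t/((1+r)*Z)
L = 0.0066*168/((1+0.22)*0.125)
L = 1.1088/0.1525

7.2708 m


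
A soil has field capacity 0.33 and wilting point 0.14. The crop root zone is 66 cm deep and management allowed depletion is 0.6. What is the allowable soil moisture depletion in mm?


SMD = (FC - PWP) * d * MAD * 10
SMD = (0.33 - 0.14) * 66 * 0.6 * 10
SMD = 0.1900 * 66 * 0.6 * 10

75.2400 mm


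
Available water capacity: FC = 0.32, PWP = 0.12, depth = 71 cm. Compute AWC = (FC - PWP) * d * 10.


AWC = (FC - PWP) * d * 10
AWC = (0.32 - 0.12) * 71 * 10
AWC = 0.2000 * 71 * 10

142.0000 mm


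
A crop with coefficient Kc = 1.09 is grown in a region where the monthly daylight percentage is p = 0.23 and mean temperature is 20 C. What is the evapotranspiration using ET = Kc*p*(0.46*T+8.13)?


ET = Kc * p * (0.46*T + 8.13)
ET = 1.09 * 0.23 * (0.46*20 + 8.13)
ET = 1.09 * 0.23 * 17.3300

4.3446 mm/day


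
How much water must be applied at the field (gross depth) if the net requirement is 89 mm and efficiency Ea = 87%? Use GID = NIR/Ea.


Ea = 87% = 0.87
GID = NIR / Ea = 89 / 0.87 = 102.2989 mm

102.2989 mm


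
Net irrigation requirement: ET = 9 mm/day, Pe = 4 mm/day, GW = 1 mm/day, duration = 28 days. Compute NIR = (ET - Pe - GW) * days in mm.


Daily deficit = ET - Pe - GW = 9 - 4 - 1 = 4 mm/day
NIR = 4 * 28 = 112 mm

112.0000 mm


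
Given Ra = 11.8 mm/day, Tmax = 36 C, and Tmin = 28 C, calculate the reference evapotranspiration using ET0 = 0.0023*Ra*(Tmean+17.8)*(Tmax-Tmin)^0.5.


Tmean = (Tmax + Tmin)/2 = (36 + 28)/2 = 32.0
ET0 = 0.0023 * 11.8 * (32.0 + 17.8) * sqrt(36 - 28)
ET0 = 0.0023 * 11.8 * 49.8 * 2.828427

3.8228 mm/day


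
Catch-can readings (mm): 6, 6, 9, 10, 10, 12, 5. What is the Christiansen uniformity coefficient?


mean = 8.285714 mm
MAD = 2.244898 mm
CU = (1 - 2.244898/8.285714)*100

72.9064 %


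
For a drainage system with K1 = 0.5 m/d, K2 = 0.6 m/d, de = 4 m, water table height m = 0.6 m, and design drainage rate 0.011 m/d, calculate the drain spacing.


S^2 = 8*K2*de*m/q + 4*K1*m^2/q
S^2 = 8*0.6*4*0.6/0.011 + 4*0.5*0.6^2/0.011
S = sqrt(1112.7273)

33.3576 m


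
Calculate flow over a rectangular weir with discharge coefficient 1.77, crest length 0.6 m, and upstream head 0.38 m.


Q = C * L * H^(3/2) = 1.77 * 0.6 * 0.38^1.5 = 1.77 * 0.6 * 0.234248

0.2488 m^3/s


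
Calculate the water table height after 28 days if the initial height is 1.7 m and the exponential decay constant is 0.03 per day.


m = m0 * exp(-k*t)
m = 1.7 * exp(-0.03 * 28)
m = 1.7 * exp(-0.8400)

0.7339 m


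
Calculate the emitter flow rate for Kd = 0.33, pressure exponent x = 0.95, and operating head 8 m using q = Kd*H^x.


q = Kd * H^x = 0.33 * 8^0.95 = 0.33 * 7.210004

2.3793 L/h


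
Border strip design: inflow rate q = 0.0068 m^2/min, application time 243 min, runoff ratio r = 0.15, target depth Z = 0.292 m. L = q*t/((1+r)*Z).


L = q*t/((1+r)*Z)
L = 0.0068*243/((1+0.15)*0.292)
L = 1.6524/0.3358

4.9208 m


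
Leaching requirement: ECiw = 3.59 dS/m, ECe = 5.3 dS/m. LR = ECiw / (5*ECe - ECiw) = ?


LR = ECiw / (5*ECe - ECiw)
LR = 3.59 / (5*5.3 - 3.59)
LR = 3.59 / 22.9100

0.1567


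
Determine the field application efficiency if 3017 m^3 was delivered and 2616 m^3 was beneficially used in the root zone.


Ea = V_root / V_field * 100 = 2616 / 3017 * 100 = 86.7087%

86.7087 %


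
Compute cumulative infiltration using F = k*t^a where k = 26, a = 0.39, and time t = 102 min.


F = k * t^a = 26 * 102^0.39
F = 26 * 6.072312

157.8801 mm


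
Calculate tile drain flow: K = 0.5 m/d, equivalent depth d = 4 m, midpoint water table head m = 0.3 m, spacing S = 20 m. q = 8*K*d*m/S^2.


q = 8*K*d*m/S^2
q = 8*0.5*4*0.3/20^2
q = 4.8000 / 400

0.0120 m/d


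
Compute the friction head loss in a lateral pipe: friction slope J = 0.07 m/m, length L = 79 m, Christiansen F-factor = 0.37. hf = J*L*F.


hf = J * L * F = 0.07 * 79 * 0.37 = 2.0461 m

2.0461 m


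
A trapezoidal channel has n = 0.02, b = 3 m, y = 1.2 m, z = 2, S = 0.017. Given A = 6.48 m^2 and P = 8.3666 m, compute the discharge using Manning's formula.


R = A/P = 6.48/8.3666 = 0.774508
Q = (1/0.02) * 6.48 * 0.774508^(2/3) * 0.017^0.5

35.6276 m^3/s


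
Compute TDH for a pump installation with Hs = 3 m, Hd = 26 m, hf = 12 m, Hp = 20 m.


TDH = Hs + Hd + hf + Hp = 3 + 26 + 12 + 20 = 61

61 m


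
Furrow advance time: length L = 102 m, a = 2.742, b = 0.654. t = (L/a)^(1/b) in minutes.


t = (L/a)^(1/b)
t = (102/2.742)^(1/0.654)
t = 37.199125^(1/0.654)

252.0149 min


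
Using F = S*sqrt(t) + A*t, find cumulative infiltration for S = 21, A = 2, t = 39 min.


F = S*sqrt(t) + A*t
F = 21*sqrt(39) + 2*39
F = 21*6.244998 + 78

209.1450 mm


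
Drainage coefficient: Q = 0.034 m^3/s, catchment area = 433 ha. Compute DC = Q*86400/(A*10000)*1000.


DC = Q * 86400 / (A * 10000) * 1000
DC = 0.034 * 86400 / (433 * 10000) * 1000
DC = 2937600.0000 / 4330000

0.6784 mm/day


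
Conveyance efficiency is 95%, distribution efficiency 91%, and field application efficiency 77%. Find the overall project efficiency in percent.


Ec = 0.95, Eb = 0.91, Ea = 0.77
E = 0.95 * 0.91 * 0.77 * 100 = 66.5665%

66.5665 %
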